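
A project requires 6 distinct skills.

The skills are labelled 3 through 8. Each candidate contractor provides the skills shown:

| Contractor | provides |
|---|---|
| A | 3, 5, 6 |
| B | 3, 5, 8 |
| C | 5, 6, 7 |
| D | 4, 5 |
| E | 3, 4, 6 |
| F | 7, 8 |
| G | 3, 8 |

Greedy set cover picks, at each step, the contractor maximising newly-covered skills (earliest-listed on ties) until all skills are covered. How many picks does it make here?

Greedy: pick A (covers 3 new) → pick F (covers 2 new) → pick D (covers 1 new). Total picks: 3.

3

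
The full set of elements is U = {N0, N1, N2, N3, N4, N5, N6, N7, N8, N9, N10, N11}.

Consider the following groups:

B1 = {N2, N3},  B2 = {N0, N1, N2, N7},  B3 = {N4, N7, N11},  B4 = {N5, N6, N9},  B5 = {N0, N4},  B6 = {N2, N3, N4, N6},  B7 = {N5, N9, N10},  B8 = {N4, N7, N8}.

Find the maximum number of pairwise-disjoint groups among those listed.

B1, B7, B8 are pairwise disjoint (B1={N2,N3}; B7={N5,N9,N10}; B8={N4,N7,N8}).
Every remaining group overlaps one of these, and no 4 of the listed groups are pairwise disjoint, so 3 is the maximum.

3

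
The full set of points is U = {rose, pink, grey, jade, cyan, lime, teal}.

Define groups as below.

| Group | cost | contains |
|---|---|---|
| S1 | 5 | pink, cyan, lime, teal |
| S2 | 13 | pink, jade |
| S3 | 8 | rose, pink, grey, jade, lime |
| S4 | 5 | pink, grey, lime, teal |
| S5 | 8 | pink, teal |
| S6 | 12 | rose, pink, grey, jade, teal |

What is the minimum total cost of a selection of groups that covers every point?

13

S1, S3 together cover every point (S1 ∪ S3 = {rose, pink, grey, jade, cyan, lime, teal}); total cost 5 + 8 = 13.
No covering selection has total cost below 13.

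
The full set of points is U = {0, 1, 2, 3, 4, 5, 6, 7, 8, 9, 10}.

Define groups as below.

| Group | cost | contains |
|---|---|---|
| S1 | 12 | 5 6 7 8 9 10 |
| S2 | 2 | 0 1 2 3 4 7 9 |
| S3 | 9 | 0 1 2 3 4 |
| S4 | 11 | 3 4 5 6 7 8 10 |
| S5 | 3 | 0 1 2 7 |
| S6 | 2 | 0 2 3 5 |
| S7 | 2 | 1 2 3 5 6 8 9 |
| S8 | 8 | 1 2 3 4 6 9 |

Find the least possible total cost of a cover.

S2, S4 together cover every point (S2 ∪ S4 = {0, 1, 2, 3, 4, 5, 6, 7, 8, 9, 10}); total cost 2 + 11 = 13.
The greedy pick S2, S7, S4 costs 15; no covering selection beats 13.

13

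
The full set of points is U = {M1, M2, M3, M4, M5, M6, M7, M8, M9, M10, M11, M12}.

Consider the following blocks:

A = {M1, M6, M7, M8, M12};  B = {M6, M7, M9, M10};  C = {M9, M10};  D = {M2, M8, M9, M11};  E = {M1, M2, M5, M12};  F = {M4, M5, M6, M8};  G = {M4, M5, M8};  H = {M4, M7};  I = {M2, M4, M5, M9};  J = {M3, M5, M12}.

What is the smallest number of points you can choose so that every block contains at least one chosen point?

Take T = {M4, M9, M12}. Each listed block contains at least one of these, so T is a hitting set of size 3.
The blocks C, E, H are pairwise disjoint, so any hitting set needs a separate point for each — at least 3. Hence 3 is optimal.

3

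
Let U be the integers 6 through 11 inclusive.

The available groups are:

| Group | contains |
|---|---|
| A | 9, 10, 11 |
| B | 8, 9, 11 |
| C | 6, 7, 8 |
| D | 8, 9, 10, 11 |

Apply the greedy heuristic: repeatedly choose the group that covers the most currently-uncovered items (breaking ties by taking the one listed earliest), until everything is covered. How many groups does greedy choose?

2

Greedy: pick D (covers 4 new) → pick C (covers 2 new). Total picks: 2.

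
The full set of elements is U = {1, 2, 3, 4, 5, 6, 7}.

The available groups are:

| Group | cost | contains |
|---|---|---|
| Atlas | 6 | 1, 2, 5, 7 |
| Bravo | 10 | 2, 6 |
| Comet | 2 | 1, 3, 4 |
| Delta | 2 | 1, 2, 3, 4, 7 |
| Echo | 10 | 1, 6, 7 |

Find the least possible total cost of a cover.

18

Atlas, Bravo, Delta together cover every element (Atlas ∪ Bravo ∪ Delta = {1, 2, 3, 4, 5, 6, 7}); total cost 6 + 10 + 2 = 18.
No covering selection has total cost below 18.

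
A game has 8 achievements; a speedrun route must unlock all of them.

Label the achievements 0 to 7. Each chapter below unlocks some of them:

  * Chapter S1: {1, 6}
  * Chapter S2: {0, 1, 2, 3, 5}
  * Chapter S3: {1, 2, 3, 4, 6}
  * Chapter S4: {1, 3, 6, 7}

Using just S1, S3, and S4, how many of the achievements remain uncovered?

2

Union of S1, S3, S4 = {1, 2, 3, 4, 6, 7}.
Not covered: 0, 5 — 2 achievements.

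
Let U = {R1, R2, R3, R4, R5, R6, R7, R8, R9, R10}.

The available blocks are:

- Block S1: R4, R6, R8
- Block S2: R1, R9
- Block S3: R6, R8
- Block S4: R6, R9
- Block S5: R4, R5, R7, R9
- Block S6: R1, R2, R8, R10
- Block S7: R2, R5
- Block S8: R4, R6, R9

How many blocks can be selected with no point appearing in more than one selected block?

3

S2, S3, S7 are pairwise disjoint (S2={R1,R9}; S3={R6,R8}; S7={R2,R5}).
Every remaining block overlaps one of these, and no 4 of the listed blocks are pairwise disjoint, so 3 is the maximum.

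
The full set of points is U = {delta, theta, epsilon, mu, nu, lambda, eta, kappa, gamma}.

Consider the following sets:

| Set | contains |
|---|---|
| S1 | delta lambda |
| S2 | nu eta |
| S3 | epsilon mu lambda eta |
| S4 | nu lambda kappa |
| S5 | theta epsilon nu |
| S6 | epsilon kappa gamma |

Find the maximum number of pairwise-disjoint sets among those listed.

3

S1, S2, S6 are pairwise disjoint (S1={delta,lambda}; S2={nu,eta}; S6={epsilon,kappa,gamma}).
Every remaining set overlaps one of these, and no 4 of the listed sets are pairwise disjoint, so 3 is the maximum.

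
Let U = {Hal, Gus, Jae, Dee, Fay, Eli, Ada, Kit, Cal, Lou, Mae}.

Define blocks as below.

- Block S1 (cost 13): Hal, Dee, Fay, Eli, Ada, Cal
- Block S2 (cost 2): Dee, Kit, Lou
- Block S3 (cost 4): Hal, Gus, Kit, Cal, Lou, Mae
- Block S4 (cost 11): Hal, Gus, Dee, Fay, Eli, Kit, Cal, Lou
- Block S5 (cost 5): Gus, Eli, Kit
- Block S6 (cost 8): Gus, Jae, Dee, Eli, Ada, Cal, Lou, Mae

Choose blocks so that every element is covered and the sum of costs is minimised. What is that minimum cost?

S4, S6 together cover every element (S4 ∪ S6 = {Hal, Gus, Jae, Dee, Fay, Eli, Ada, Kit, Cal, Lou, Mae}); total cost 11 + 8 = 19.
The greedy pick S2, S3, S6, S4 costs 25; no covering selection beats 19.

19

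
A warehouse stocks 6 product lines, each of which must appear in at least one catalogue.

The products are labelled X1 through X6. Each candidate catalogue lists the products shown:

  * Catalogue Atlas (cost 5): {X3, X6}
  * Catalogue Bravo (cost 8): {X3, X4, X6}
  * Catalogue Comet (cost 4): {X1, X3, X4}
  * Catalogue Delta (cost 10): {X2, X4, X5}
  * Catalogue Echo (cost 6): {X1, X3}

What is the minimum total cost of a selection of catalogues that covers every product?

19

Atlas, Comet, Delta together cover every product (Atlas ∪ Comet ∪ Delta = {X1, X2, X3, X4, X5, X6}); total cost 5 + 4 + 10 = 19.
No covering selection has total cost below 19.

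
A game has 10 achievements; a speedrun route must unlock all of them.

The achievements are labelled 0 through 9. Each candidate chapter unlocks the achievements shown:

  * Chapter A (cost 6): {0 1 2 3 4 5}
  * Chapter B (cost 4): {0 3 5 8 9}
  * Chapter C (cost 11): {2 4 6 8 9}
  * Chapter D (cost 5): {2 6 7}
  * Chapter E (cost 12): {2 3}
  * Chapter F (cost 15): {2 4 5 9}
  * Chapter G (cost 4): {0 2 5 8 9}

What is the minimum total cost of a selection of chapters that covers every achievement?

A, B, D together cover every achievement (A ∪ B ∪ D = {0, 1, 2, 3, 4, 5, 6, 7, 8, 9}); total cost 6 + 4 + 5 = 15.
No covering selection has total cost below 15.

15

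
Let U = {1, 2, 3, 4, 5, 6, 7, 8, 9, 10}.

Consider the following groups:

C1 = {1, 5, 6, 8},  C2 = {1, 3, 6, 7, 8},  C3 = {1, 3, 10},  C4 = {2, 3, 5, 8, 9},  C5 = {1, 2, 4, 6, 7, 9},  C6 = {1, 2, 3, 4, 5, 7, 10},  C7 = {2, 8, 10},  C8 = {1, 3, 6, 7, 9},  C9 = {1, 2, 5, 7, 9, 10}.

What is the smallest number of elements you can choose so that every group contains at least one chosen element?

2

H = {1, 2} meets every group (each contains at least one member of H), and |H| = 2.
The groups C7, C8 are pairwise disjoint, so any hitting set needs a separate element for each — at least 2. Hence 2 is optimal.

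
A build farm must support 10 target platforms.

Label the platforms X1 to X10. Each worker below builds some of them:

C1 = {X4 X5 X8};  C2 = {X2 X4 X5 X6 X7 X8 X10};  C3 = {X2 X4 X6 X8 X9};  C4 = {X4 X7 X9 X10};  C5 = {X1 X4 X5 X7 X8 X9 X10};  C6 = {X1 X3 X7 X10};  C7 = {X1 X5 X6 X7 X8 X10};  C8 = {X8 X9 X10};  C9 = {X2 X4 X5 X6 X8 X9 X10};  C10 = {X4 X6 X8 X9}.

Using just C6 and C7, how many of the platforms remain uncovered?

3

Union of C6, C7 = {X1, X3, X5, X6, X7, X8, X10}.
Not covered: X2, X4, X9 — 3 platforms.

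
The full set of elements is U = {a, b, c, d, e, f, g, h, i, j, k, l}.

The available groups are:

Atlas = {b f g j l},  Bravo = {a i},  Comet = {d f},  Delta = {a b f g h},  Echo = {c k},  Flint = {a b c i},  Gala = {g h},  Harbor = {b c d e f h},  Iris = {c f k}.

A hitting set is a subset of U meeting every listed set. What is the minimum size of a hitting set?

4

The 4 elements {a, d, g, k} hit every group.
The groups Bravo, Comet, Echo, Gala are pairwise disjoint, so any hitting set needs a separate element for each — at least 4. Hence 4 is optimal.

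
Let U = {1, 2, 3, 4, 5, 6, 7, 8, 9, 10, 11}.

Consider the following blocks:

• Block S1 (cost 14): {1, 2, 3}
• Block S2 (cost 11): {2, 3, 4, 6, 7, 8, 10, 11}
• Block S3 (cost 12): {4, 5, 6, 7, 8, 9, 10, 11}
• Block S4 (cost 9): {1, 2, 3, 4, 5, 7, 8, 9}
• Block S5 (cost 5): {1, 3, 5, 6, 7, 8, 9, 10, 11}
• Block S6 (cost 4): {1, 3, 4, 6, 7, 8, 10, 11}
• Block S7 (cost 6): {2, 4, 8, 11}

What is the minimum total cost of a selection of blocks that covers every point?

11

S5, S7 together cover every point (S5 ∪ S7 = {1, 2, 3, 4, 5, 6, 7, 8, 9, 10, 11}); total cost 5 + 6 = 11.
The greedy pick S6, S5, S7 costs 15; no covering selection beats 11.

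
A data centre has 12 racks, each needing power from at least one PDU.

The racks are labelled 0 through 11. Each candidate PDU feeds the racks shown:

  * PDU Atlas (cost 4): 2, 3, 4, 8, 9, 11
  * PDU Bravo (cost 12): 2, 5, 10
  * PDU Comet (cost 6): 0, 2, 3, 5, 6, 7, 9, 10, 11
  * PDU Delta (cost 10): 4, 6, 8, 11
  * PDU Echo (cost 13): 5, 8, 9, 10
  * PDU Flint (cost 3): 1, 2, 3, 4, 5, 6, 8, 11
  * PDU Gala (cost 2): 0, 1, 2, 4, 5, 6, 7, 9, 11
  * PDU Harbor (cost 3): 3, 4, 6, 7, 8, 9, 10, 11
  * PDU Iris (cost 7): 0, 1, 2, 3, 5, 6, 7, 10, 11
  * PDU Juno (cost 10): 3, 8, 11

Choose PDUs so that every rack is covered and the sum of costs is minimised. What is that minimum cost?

5

Gala, Harbor together cover every rack (Gala ∪ Harbor = {0, 1, 2, 3, 4, 5, 6, 7, 8, 9, 10, 11}); total cost 2 + 3 = 5.
No covering selection has total cost below 5.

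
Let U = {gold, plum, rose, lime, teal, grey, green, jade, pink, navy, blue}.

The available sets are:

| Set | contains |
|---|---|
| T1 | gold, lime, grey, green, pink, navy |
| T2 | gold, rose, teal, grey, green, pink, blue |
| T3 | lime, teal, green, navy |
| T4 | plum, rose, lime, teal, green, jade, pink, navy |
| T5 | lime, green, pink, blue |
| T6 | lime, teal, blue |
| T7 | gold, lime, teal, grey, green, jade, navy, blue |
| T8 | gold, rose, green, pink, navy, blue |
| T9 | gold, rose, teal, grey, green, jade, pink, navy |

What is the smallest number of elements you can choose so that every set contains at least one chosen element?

Take H = {green, blue}. Each listed set contains at least one of these, so H is a hitting set of size 2.
No single element lies in every set, so at least 2 are needed and 2 is optimal.

2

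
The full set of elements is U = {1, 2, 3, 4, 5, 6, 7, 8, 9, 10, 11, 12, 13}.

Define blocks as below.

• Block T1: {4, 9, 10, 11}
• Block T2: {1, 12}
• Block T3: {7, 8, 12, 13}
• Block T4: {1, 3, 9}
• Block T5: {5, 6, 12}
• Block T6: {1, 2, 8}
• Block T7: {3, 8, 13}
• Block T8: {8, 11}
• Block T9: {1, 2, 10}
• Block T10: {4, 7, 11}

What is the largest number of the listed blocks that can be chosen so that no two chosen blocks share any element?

4

T5, T7, T9, T10 are pairwise disjoint (T5={5,6,12}; T7={3,8,13}; T9={1,2,10}; T10={4,7,11}).
Every remaining block overlaps one of these, and no 5 of the listed blocks are pairwise disjoint, so 4 is the maximum.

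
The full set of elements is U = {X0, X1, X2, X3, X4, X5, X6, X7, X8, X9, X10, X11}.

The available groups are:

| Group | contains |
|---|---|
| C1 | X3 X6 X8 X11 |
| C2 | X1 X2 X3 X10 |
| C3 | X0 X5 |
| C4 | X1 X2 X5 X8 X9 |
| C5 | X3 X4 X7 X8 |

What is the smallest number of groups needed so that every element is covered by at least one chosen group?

C1, C2, C3, C4, and C5 cover everything between them: the union {X0, X1, X2, X3, X4, X5, X6, X7, X8, X9, X10, X11} is all of U.
No 4 of the 5 groups cover everything (all 5 combinations miss at least one element), so 5 is optimal.

5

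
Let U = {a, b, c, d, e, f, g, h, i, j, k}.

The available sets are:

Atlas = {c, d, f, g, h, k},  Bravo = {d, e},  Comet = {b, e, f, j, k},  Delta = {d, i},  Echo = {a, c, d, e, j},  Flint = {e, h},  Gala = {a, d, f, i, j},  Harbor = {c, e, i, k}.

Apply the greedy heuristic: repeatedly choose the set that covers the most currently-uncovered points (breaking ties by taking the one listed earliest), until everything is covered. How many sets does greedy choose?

3

Greedy: pick Atlas (covers 6 new) → pick Comet (covers 3 new) → pick Gala (covers 2 new). Total picks: 3.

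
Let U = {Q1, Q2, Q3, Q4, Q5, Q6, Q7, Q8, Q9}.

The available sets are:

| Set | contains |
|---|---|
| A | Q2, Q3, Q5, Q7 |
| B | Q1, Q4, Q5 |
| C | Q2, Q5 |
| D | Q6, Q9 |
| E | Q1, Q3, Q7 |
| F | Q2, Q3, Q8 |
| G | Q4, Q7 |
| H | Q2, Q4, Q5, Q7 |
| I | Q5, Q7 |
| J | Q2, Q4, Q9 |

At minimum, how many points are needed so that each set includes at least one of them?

Take T = {Q1, Q2, Q6, Q7}. Each listed set contains at least one of these, so T is a hitting set of size 4.
No choice of 3 points meets every set, so 4 is the minimum.

4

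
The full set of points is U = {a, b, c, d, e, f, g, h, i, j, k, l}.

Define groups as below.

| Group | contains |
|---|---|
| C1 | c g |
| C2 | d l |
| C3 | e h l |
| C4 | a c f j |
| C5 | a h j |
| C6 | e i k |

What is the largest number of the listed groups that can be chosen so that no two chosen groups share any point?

4

C1, C2, C5, C6 are pairwise disjoint (C1={c,g}; C2={d,l}; C5={a,h,j}; C6={e,i,k}).
Every remaining group overlaps one of these, and no 5 of the listed groups are pairwise disjoint, so 4 is the maximum.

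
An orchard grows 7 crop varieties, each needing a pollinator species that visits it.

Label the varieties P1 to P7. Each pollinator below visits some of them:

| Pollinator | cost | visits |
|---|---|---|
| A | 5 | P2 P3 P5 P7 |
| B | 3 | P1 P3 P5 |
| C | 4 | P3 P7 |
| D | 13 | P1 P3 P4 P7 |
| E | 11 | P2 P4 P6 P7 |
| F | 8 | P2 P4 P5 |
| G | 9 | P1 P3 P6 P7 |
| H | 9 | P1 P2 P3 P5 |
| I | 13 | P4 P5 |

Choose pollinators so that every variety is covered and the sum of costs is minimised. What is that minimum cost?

B, E together cover every variety (B ∪ E = {P1, P2, P3, P4, P5, P6, P7}); total cost 3 + 11 = 14.
The greedy pick B, A, E costs 19; no covering selection beats 14.

14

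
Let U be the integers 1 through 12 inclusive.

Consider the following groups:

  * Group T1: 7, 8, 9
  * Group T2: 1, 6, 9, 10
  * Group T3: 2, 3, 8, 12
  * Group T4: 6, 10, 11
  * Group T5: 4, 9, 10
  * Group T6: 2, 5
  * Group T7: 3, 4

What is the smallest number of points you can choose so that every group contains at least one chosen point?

4

H = {3, 5, 8, 10} meets every group (each contains at least one member of H), and |H| = 4.
The groups T1, T4, T6, T7 are pairwise disjoint, so any hitting set needs a separate point for each — at least 4. Hence 4 is optimal.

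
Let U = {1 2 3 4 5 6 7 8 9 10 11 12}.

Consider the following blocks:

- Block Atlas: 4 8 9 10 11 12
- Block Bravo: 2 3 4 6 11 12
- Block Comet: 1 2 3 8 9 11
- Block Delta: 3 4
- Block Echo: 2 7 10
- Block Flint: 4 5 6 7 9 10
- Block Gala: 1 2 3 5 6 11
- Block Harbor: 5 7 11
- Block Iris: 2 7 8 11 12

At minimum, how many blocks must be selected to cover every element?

3

Flint and Gala and Iris together: Flint ∪ Gala ∪ Iris = {1, 2, 3, 4, 5, 6, 7, 8, 9, 10, 11, 12} — every element is covered.
No 2 of the 9 blocks cover everything (all 36 combinations miss at least one element), so 3 is optimal.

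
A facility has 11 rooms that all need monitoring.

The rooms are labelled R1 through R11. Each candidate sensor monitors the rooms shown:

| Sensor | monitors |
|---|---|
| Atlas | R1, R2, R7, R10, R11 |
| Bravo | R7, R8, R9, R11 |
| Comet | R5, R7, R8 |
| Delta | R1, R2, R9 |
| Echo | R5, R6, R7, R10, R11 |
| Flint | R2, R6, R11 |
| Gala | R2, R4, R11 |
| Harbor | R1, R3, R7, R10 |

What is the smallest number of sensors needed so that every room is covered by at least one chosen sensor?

Bravo and Echo and Gala and Harbor together: Bravo ∪ Echo ∪ Gala ∪ Harbor = {R1, R2, R3, R4, R5, R6, R7, R8, R9, R10, R11} — every room is covered.
Only Harbor contains R3, so Harbor is forced; the remaining 7 rooms need at least 3 more sensors (each remaining sensor adds at most 3) — so at least 4 sensors are needed, and 4 is optimal.

4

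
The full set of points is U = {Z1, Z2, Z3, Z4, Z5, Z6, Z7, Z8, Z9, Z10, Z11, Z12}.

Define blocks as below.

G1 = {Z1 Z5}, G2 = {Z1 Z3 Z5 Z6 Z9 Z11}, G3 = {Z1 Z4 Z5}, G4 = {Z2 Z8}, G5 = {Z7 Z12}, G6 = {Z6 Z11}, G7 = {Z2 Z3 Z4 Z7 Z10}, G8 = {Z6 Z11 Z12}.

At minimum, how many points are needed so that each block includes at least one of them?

4

Take H = {Z1, Z7, Z8, Z11}. Each listed block contains at least one of these, so H is a hitting set of size 4.
The blocks G1, G4, G5, G6 are pairwise disjoint, so any hitting set needs a separate point for each — at least 4. Hence 4 is optimal.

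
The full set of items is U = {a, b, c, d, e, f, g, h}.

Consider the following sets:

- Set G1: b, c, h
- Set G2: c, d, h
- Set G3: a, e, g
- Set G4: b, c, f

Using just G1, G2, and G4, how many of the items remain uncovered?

Union of G1, G2, G4 = {b, c, d, f, h}.
Not covered: a, e, g — 3 items.

3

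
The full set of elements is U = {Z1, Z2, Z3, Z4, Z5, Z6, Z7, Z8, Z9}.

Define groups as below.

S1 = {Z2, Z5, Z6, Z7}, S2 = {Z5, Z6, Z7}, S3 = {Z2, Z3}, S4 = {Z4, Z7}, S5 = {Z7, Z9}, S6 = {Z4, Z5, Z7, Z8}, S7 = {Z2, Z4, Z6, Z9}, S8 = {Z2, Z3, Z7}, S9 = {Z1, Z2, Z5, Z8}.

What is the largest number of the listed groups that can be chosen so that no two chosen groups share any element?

2

S4, S9 are pairwise disjoint (S4={Z4,Z7}; S9={Z1,Z2,Z5,Z8}).
Every remaining group overlaps one of these, and no 3 of the listed groups are pairwise disjoint, so 2 is the maximum.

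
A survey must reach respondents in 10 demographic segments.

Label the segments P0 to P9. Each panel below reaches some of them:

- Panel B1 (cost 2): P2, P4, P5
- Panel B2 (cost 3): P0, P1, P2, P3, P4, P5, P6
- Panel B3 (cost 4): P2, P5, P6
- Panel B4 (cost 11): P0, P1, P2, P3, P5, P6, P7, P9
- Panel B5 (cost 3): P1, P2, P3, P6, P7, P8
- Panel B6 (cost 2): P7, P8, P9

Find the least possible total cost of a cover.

5

B2, B6 together cover every segment (B2 ∪ B6 = {P0, P1, P2, P3, P4, P5, P6, P7, P8, P9}); total cost 3 + 2 = 5.
No covering selection has total cost below 5.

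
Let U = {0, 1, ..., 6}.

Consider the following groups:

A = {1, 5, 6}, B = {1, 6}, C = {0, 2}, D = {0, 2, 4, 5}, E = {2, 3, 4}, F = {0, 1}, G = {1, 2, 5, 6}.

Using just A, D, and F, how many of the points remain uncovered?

1

Union of A, D, F = {0, 1, 2, 4, 5, 6}.
Not covered: 3 — 1 point.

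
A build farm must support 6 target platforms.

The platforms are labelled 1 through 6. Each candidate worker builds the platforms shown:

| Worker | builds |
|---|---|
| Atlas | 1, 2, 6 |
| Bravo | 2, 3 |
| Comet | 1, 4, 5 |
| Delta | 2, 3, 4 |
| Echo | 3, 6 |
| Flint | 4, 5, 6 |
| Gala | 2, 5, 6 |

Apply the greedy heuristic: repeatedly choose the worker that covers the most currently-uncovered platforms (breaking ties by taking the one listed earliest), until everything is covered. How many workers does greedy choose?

3

Greedy: pick Atlas (covers 3 new) → pick Comet (covers 2 new) → pick Bravo (covers 1 new). Total picks: 3.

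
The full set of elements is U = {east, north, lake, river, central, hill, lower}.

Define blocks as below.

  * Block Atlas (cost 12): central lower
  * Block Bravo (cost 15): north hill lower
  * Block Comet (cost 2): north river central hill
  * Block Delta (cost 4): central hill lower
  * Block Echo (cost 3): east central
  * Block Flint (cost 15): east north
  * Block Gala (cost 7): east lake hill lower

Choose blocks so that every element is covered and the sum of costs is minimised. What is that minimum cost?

9

Comet, Gala together cover every element (Comet ∪ Gala = {east, north, lake, river, central, hill, lower}); total cost 2 + 7 = 9.
No covering selection has total cost below 9.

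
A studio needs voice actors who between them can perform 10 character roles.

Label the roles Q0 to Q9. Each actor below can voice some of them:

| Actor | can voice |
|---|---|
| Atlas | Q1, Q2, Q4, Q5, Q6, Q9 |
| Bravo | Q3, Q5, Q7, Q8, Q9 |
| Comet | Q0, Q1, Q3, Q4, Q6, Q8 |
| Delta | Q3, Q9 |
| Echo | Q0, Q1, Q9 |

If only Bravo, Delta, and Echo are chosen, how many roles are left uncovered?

Union of Bravo, Delta, Echo = {Q0, Q1, Q3, Q5, Q7, Q8, Q9}.
Not covered: Q2, Q4, Q6 — 3 roles.

3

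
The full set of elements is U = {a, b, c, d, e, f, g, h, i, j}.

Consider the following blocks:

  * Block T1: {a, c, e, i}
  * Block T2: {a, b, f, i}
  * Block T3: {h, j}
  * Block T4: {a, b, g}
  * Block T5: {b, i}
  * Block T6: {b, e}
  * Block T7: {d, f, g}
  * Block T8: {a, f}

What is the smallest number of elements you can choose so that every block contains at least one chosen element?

Take T = {b, f, i, j}. Each listed block contains at least one of these, so T is a hitting set of size 4.
No choice of 3 elements meets every block, so 4 is the minimum.

4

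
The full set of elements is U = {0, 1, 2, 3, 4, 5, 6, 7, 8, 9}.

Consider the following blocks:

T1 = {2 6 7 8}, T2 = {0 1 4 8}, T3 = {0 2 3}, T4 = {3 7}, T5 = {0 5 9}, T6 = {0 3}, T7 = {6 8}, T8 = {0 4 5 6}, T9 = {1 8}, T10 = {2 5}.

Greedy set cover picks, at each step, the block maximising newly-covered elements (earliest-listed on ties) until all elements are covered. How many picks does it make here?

Greedy: pick T1 (covers 4 new) → pick T2 (covers 3 new) → pick T5 (covers 2 new) → pick T3 (covers 1 new). Total picks: 4.

4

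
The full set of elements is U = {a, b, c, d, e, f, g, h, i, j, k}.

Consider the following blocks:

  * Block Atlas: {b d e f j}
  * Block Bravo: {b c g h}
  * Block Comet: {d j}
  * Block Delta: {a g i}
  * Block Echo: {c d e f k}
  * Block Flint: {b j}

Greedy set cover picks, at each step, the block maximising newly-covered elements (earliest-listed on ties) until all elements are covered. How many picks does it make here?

Greedy: pick Atlas (covers 5 new) → pick Bravo (covers 3 new) → pick Delta (covers 2 new) → pick Echo (covers 1 new). Total picks: 4.

4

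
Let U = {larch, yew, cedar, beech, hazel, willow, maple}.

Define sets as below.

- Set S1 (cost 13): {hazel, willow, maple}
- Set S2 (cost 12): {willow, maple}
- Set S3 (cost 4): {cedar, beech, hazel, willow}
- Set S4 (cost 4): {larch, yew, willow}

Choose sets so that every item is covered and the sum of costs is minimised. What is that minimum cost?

S2, S3, S4 together cover every item (S2 ∪ S3 ∪ S4 = {larch, yew, cedar, beech, hazel, willow, maple}); total cost 12 + 4 + 4 = 20.
No covering selection has total cost below 20.

20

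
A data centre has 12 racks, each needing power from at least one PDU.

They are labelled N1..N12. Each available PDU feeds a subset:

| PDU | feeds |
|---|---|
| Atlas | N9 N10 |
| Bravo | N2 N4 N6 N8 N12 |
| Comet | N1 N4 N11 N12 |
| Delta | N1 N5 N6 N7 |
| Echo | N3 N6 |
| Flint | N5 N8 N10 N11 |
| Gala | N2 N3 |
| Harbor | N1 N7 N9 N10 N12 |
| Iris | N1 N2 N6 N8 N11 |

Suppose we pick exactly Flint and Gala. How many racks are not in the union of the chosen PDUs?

6

Union of Flint, Gala = {N2, N3, N5, N8, N10, N11}.
Not covered: N1, N4, N6, N7, N9, N12 — 6 racks.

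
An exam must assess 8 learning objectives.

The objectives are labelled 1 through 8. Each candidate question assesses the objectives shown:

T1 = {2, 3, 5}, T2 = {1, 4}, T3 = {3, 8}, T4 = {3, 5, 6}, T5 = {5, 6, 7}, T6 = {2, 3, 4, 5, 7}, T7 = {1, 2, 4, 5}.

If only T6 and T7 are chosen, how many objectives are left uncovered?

2

Union of T6, T7 = {1, 2, 3, 4, 5, 7}.
Not covered: 6, 8 — 2 objectives.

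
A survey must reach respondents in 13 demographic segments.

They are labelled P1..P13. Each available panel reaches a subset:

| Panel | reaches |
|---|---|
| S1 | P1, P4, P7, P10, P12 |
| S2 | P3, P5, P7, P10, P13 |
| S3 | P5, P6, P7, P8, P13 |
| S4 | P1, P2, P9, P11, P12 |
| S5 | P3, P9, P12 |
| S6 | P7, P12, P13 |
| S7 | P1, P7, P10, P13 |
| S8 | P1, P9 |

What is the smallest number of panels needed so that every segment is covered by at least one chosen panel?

4

S1 and S2 and S3 and S4 together: S1 ∪ S2 ∪ S3 ∪ S4 = {P1, P2, P3, P4, P5, P6, P7, P8, P9, P10, P11, P12, P13} — every segment is covered.
No 3 of the 8 panels cover everything (all 56 combinations miss at least one segment), so 4 is optimal.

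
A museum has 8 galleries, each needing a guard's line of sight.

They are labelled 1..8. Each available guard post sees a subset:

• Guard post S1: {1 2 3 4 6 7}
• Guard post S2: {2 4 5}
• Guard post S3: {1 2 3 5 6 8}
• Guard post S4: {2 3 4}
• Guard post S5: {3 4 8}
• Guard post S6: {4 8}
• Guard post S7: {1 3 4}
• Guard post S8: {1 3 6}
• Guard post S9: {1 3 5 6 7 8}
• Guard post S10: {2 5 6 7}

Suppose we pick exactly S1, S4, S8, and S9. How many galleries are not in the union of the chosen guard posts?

0

Union of S1, S4, S8, S9 = {1, 2, 3, 4, 5, 6, 7, 8} — that's every gallery, so 0 are uncovered.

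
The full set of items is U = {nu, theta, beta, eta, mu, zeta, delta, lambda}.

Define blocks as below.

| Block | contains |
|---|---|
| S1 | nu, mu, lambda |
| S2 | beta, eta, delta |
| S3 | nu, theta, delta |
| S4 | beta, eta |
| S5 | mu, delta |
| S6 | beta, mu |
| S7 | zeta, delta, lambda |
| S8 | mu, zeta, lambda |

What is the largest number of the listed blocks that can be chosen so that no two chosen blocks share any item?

S3, S4, S8 are pairwise disjoint (S3={nu,theta,delta}; S4={beta,eta}; S8={mu,zeta,lambda}).
Every remaining block overlaps one of these, and no 4 of the listed blocks are pairwise disjoint, so 3 is the maximum.

3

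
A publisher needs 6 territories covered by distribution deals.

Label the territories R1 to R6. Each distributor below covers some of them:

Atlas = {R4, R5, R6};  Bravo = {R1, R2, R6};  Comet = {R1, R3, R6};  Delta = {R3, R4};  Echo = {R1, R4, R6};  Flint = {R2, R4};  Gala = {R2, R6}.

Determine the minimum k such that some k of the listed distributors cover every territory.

3

Take {Atlas, Comet, Flint}. Their union is {R1, R2, R3, R4, R5, R6}, which is all 6 territories.
Only Atlas contains R5, so Atlas is forced; the remaining 3 territories need at least 2 more distributors (each remaining distributor adds at most 2) — so at least 3 distributors are needed, and 3 is optimal.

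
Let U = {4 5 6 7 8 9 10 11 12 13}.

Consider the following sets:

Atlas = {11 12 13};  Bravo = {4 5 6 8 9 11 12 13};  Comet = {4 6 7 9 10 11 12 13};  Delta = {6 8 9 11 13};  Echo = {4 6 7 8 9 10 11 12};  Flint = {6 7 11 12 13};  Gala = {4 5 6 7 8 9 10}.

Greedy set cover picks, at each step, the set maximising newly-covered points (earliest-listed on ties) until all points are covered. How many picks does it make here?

Greedy: pick Bravo (covers 8 new) → pick Comet (covers 2 new). Total picks: 2.

2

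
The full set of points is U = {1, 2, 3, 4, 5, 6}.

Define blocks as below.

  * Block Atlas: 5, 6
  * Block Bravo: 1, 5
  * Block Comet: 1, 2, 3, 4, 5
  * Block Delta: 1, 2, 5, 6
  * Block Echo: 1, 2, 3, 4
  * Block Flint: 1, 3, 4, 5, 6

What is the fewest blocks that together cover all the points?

Echo and Flint cover everything between them: the union {1, 2, 3, 4, 5, 6} is all of U.
No single block has all 6 points (the largest, Comet, has 5), so 2 is optimal.

2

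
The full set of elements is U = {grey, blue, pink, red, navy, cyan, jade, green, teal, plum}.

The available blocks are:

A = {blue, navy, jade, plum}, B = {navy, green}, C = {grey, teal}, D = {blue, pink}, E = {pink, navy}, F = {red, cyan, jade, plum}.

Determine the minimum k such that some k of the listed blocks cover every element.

4

B and C and D and F together: B ∪ C ∪ D ∪ F = {grey, blue, pink, red, navy, cyan, jade, green, teal, plum} — every element is covered.
Only F contains red, so F is forced; the remaining 6 elements need at least 3 more blocks (each remaining block adds at most 2) — so at least 4 blocks are needed, and 4 is optimal.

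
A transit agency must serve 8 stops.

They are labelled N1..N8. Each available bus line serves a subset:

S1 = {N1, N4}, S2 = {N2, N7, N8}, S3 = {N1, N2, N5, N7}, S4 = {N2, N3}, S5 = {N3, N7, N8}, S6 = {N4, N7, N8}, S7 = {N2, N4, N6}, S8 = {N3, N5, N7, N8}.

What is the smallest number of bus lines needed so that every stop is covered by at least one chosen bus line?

Take {S3, S5, S7}. Their union is {N1, N2, N3, N4, N5, N6, N7, N8}, which is all 8 stops.
Only S7 contains N6, so S7 is forced; the remaining 5 stops need at least 2 more bus lines (each remaining bus line adds at most 4) — so at least 3 bus lines are needed, and 3 is optimal.

3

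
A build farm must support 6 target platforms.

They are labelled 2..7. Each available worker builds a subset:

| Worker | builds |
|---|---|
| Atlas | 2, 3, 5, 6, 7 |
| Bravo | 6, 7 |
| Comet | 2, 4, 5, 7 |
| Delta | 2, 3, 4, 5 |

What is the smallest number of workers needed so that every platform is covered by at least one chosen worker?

Atlas and Comet together: Atlas ∪ Comet = {2, 3, 4, 5, 6, 7} — every platform is covered.
No single worker has all 6 platforms (the largest, Atlas, has 5), so 2 is optimal.

2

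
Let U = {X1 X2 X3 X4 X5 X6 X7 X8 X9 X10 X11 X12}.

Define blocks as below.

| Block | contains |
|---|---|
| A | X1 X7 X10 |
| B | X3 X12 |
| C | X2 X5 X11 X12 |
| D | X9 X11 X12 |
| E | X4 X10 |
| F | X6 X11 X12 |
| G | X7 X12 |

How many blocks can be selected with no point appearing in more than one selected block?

2

A, D are pairwise disjoint (A={X1,X7,X10}; D={X9,X11,X12}).
Every remaining block overlaps one of these, and no 3 of the listed blocks are pairwise disjoint, so 2 is the maximum.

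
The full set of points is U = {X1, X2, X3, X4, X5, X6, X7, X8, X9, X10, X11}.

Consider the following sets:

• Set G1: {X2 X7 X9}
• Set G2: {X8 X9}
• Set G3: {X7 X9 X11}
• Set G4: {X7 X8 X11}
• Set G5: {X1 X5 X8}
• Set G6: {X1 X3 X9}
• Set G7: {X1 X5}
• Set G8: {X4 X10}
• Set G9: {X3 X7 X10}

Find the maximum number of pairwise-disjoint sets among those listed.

G4, G7, G8 are pairwise disjoint (G4={X7,X8,X11}; G7={X1,X5}; G8={X4,X10}).
Every remaining set overlaps one of these, and no 4 of the listed sets are pairwise disjoint, so 3 is the maximum.

3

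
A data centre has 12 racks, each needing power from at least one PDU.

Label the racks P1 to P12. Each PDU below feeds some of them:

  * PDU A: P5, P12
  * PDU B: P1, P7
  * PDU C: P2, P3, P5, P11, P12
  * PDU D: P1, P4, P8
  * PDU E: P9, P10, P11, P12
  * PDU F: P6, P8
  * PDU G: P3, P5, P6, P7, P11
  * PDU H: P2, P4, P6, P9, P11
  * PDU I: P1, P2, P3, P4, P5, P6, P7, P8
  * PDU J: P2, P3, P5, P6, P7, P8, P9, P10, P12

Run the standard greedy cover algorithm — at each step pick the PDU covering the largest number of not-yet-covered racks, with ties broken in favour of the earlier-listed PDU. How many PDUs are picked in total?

Greedy: pick J (covers 9 new) → pick D (covers 2 new) → pick C (covers 1 new). Total picks: 3.
(The true minimum cover uses only 2 PDUs, so greedy is not optimal here.)

3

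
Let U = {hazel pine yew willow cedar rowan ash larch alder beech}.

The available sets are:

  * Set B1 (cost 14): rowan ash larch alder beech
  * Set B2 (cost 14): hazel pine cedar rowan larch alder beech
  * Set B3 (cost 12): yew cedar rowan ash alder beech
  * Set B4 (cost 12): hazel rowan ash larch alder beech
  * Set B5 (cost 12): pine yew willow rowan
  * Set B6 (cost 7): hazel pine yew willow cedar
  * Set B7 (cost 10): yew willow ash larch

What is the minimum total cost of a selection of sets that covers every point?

B4, B6 together cover every point (B4 ∪ B6 = {hazel, pine, yew, willow, cedar, rowan, ash, larch, alder, beech}); total cost 12 + 7 = 19.
No covering selection has total cost below 19.

19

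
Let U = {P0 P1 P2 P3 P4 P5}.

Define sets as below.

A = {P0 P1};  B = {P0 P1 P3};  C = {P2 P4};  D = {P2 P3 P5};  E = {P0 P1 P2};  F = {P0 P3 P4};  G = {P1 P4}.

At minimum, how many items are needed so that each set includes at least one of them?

Take H = {P1, P4, P5}. Each listed set contains at least one of these, so H is a hitting set of size 3.
No choice of 2 items meets every set, so 3 is the minimum.

3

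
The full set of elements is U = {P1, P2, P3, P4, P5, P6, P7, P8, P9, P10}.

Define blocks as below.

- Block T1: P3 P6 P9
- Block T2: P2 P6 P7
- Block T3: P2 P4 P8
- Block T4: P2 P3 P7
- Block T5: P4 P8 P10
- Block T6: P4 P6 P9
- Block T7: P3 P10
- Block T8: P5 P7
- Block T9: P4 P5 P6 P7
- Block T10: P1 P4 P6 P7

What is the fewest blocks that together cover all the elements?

T1, T3, T5, T9, and T10 cover everything between them: the union {P1, P2, P3, P4, P5, P6, P7, P8, P9, P10} is all of U.
No 4 of the 10 blocks cover everything (all 210 combinations miss at least one element), so 5 is optimal.

5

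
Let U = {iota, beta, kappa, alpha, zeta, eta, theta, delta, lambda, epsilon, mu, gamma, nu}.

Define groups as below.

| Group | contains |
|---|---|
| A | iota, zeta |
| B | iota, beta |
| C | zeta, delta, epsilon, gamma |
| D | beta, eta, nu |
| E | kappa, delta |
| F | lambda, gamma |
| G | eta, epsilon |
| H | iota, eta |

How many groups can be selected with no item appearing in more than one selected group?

B, E, F, G are pairwise disjoint (B={iota,beta}; E={kappa,delta}; F={lambda,gamma}; G={eta,epsilon}).
Every remaining group overlaps one of these, and no 5 of the listed groups are pairwise disjoint, so 4 is the maximum.

4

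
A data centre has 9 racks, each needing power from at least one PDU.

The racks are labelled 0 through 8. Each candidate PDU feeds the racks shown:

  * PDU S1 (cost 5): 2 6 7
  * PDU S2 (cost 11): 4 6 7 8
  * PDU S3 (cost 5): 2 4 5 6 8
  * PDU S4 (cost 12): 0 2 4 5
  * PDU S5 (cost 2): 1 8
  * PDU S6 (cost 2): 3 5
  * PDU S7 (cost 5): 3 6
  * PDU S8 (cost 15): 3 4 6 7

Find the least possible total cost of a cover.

S1, S4, S5, S6 together cover every rack (S1 ∪ S4 ∪ S5 ∪ S6 = {0, 1, 2, 3, 4, 5, 6, 7, 8}); total cost 5 + 12 + 2 + 2 = 21.
The greedy pick S3, S5, S6, S1, S4 costs 26; no covering selection beats 21.

21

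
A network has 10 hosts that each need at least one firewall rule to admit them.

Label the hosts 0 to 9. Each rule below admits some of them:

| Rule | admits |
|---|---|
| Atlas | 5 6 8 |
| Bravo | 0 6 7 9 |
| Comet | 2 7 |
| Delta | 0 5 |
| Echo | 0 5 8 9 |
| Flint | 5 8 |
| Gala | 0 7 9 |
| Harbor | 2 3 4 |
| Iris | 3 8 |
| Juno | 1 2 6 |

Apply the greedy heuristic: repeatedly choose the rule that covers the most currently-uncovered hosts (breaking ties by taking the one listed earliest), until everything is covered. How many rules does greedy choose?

Greedy: pick Bravo (covers 4 new) → pick Harbor (covers 3 new) → pick Atlas (covers 2 new) → pick Juno (covers 1 new). Total picks: 4.

4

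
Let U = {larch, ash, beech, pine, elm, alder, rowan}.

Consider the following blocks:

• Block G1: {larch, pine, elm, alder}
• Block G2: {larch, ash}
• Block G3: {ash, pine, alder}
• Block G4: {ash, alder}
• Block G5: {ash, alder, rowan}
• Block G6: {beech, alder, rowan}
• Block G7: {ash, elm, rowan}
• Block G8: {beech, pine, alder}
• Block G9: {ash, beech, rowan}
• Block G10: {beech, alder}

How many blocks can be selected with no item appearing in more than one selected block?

G2, G6 are pairwise disjoint (G2={larch,ash}; G6={beech,alder,rowan}).
Every remaining block overlaps one of these, and no 3 of the listed blocks are pairwise disjoint, so 2 is the maximum.

2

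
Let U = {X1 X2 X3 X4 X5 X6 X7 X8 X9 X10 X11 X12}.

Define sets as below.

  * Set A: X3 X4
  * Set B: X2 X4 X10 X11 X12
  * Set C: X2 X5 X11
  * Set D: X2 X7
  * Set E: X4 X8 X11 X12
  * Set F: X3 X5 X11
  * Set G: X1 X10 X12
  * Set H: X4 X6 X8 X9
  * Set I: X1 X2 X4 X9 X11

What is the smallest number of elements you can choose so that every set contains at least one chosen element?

Take T = {X1, X4, X5, X7}. Each listed set contains at least one of these, so T is a hitting set of size 4.
The sets D, F, G, H are pairwise disjoint, so any hitting set needs a separate element for each — at least 4. Hence 4 is optimal.

4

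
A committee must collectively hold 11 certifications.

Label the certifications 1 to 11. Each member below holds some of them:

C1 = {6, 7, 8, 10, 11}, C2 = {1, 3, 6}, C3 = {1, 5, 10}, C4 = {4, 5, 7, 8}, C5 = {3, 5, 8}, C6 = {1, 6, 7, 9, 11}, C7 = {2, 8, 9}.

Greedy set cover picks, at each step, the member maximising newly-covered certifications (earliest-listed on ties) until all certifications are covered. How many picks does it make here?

4

Greedy: pick C1 (covers 5 new) → pick C2 (covers 2 new) → pick C4 (covers 2 new) → pick C7 (covers 2 new). Total picks: 4.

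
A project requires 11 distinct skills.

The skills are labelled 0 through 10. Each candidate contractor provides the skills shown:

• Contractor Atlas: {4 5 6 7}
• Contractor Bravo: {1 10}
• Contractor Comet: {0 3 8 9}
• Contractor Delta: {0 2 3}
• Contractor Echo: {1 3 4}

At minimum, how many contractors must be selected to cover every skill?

4

Take {Atlas, Bravo, Comet, Delta}. Their union is {0, 1, 2, 3, 4, 5, 6, 7, 8, 9, 10}, which is all 11 skills.
Only Bravo contains 10, so Bravo is forced; the remaining 9 skills need at least 3 more contractors (each remaining contractor adds at most 4) — so at least 4 contractors are needed, and 4 is optimal.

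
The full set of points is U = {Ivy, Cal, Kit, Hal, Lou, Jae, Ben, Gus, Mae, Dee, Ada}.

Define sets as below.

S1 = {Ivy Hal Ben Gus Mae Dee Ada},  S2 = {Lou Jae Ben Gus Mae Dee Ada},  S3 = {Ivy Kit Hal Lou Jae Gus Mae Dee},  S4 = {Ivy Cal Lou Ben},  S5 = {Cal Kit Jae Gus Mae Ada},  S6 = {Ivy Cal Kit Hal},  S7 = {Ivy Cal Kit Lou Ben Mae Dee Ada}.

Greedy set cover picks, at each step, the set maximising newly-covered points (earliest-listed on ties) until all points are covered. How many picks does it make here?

2

Greedy: pick S3 (covers 8 new) → pick S7 (covers 3 new). Total picks: 2.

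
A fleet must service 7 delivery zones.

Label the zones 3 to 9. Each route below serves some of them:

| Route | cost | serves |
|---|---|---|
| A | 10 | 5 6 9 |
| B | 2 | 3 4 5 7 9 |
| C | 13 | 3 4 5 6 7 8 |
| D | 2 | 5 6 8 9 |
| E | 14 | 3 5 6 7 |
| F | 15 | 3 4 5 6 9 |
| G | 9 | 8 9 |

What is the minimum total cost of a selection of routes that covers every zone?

4

B, D together cover every zone (B ∪ D = {3, 4, 5, 6, 7, 8, 9}); total cost 2 + 2 = 4.
No covering selection has total cost below 4.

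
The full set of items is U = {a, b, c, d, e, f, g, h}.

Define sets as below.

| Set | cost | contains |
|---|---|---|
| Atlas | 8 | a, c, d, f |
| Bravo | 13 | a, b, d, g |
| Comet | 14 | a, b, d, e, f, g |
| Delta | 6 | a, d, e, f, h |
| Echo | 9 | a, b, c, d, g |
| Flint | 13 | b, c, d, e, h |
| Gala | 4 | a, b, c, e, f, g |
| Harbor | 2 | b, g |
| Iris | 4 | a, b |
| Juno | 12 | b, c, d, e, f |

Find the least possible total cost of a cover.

10

Delta, Gala together cover every item (Delta ∪ Gala = {a, b, c, d, e, f, g, h}); total cost 6 + 4 = 10.
No covering selection has total cost below 10.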